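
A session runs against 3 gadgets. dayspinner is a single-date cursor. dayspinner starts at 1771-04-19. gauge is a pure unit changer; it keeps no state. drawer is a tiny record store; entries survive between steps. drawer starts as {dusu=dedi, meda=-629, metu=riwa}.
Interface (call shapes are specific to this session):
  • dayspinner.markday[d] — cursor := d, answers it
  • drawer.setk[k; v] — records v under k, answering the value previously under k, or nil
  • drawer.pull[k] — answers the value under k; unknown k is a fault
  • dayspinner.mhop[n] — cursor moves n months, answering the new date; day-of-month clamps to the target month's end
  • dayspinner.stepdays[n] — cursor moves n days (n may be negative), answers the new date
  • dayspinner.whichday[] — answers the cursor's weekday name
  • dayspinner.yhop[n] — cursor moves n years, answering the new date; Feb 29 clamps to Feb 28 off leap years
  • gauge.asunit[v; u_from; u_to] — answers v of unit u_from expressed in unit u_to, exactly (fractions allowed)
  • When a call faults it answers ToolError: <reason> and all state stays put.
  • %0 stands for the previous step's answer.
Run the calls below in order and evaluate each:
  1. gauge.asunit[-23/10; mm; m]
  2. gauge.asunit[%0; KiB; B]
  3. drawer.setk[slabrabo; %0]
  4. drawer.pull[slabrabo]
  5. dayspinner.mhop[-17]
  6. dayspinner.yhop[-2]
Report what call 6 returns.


Invoking gauge.asunit(v→-23/10, u_from→mm, u_to→m), and observe -23/10000.
Calling gauge.asunit(v→%0, u_from→KiB, u_to→B), and get -1472/625.
Then drawer.setk(k→slabrabo, v→%0), which returns nil.
Then drawer.pull(k→slabrabo), which returns -1472/625.
I run dayspinner.mhop(n→-17), — result: 1769-11-19.
Then dayspinner.yhop(n→-2), and get 1767-11-19.

Answer: 1767-11-19


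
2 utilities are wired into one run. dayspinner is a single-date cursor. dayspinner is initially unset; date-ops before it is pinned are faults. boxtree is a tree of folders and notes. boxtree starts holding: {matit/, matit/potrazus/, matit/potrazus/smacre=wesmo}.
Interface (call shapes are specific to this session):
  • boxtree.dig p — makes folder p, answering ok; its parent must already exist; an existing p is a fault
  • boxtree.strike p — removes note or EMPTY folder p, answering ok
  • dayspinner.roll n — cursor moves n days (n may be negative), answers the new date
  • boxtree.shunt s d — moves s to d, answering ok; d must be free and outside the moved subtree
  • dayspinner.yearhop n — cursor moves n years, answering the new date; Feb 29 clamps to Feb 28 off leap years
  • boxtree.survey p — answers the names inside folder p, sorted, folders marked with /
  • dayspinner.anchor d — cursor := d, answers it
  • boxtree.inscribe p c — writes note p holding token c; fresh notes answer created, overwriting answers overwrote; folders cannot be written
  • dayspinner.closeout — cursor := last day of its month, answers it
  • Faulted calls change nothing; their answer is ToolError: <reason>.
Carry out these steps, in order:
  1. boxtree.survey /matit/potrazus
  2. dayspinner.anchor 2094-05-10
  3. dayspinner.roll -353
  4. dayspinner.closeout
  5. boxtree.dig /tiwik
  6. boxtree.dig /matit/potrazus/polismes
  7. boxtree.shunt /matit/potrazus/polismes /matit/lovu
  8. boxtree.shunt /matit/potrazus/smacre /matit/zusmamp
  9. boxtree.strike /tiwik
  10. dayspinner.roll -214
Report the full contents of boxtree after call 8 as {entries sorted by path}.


Answer: {matit/, matit/lovu/, matit/potrazus/, matit/zusmamp=wesmo, tiwik/}

Derivation:
→ boxtree.survey(p→/matit/potrazus)
← [smacre]
→ dayspinner.anchor(d→2094-05-10)
← 2094-05-10
→ dayspinner.roll(n→-353)
← 2093-05-22
→ dayspinner.closeout()
← 2093-05-31
→ boxtree.dig(p→/tiwik)
← ok
→ boxtree.dig(p→/matit/potrazus/polismes)
← ok
→ boxtree.shunt(s→/matit/potrazus/polismes, d→/matit/lovu)
← ok
→ boxtree.shunt(s→/matit/potrazus/smacre, d→/matit/zusmamp)
← ok
→ boxtree.strike(p→/tiwik)
← ok
→ dayspinner.roll(n→-214)
← 2092-10-29


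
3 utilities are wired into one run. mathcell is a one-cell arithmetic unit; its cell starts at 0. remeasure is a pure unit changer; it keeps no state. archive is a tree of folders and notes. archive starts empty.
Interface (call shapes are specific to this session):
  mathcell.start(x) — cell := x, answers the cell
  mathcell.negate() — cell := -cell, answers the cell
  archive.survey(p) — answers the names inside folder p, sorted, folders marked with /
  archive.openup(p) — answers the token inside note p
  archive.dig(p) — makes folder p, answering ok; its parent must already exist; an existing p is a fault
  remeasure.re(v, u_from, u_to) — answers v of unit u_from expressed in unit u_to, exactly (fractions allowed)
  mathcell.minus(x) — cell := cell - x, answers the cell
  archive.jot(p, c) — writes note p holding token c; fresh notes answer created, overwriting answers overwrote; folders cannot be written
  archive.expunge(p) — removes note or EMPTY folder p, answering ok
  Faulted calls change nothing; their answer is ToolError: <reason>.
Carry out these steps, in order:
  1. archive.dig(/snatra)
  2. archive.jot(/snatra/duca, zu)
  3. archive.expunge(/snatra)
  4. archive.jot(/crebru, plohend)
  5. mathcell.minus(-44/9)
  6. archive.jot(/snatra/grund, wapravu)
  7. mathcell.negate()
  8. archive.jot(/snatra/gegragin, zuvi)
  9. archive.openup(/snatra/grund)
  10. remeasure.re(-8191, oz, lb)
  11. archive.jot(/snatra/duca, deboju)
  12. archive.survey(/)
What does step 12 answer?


Act: archive.dig[p=/snatra]
Obs: ok
Act: archive.jot[p=/snatra/duca; c=zu]
Obs: created
Act: archive.expunge[p=/snatra]
Obs: ToolError: not empty
Act: archive.jot[p=/crebru; c=plohend]
Obs: created
Act: mathcell.minus[x=-44/9]
Obs: 44/9
Act: archive.jot[p=/snatra/grund; c=wapravu]
Obs: created
Act: mathcell.negate[]
Obs: -44/9
Act: archive.jot[p=/snatra/gegragin; c=zuvi]
Obs: created
Act: archive.openup[p=/snatra/grund]
Obs: wapravu
Act: remeasure.re[v=-8191; u_from=oz; u_to=lb]
Obs: -8191/16
Act: archive.jot[p=/snatra/duca; c=deboju]
Obs: overwrote
Act: archive.survey[p=/]
Obs: [crebru, snatra/]

Answer: [crebru, snatra/]


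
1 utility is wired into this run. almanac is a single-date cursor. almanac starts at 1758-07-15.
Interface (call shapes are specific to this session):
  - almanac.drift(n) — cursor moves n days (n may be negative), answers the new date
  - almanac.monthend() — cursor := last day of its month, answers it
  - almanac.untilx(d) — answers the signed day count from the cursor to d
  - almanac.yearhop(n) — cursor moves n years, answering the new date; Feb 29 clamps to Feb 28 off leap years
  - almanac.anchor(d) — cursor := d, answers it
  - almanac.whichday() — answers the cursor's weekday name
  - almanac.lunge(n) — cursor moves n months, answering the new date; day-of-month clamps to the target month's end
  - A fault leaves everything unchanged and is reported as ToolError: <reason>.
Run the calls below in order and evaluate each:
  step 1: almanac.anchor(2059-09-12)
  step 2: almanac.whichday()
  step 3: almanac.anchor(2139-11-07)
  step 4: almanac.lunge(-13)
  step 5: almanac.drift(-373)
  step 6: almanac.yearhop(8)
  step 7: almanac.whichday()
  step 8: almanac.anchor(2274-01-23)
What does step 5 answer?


Answer: 2137-09-29

Derivation:
CALL anchor[d=2059-09-12]
RET  2059-09-12
CALL whichday[]
RET  Friday
CALL anchor[d=2139-11-07]
RET  2139-11-07
CALL lunge[n=-13]
RET  2138-10-07
CALL drift[n=-373]
RET  2137-09-29
CALL yearhop[n=8]
RET  2145-09-29
CALL whichday[]
RET  Wednesday
CALL anchor[d=2274-01-23]
RET  2274-01-23


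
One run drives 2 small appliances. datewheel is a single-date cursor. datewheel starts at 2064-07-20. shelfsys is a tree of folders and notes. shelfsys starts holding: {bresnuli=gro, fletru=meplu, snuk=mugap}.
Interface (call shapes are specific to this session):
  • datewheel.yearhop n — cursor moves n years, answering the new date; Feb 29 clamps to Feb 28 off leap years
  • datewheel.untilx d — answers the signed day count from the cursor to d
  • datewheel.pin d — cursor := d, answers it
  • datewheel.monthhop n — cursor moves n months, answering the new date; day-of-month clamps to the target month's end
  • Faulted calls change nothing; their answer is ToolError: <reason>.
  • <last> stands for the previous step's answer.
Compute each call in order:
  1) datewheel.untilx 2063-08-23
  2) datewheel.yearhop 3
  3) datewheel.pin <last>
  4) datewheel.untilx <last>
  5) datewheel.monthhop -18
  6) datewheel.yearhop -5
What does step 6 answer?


Answer: 2061-01-20

Derivation:
# untilx(d=2063-08-23) => -332
# yearhop(n=3) => 2067-07-20
# pin(d=<last>) => 2067-07-20
# untilx(d=<last>) => 0
# monthhop(n=-18) => 2066-01-20
# yearhop(n=-5) => 2061-01-20


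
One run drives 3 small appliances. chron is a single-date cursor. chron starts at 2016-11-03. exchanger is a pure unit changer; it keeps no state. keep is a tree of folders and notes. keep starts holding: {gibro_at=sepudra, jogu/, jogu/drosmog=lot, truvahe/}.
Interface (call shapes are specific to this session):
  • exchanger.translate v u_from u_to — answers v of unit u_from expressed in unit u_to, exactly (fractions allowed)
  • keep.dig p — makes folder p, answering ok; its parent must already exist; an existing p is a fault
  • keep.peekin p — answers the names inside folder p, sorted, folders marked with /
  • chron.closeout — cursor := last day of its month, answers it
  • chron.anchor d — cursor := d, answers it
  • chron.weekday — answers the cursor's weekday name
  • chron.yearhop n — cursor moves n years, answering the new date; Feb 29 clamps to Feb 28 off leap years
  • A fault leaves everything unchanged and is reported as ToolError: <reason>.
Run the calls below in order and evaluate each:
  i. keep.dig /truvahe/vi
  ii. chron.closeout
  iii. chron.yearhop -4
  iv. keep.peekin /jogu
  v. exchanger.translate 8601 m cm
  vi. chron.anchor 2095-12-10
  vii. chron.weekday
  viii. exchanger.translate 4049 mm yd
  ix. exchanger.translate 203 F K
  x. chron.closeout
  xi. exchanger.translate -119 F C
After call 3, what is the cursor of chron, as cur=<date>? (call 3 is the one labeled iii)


Answer: cur=2012-11-30

Derivation:
~$ keep.dig p='/truvahe/vi'
  ok
~$ chron.closeout
  2016-11-30
~$ chron.yearhop n='-4'
  2012-11-30
~$ keep.peekin p='/jogu'
  [drosmog]
~$ exchanger.translate v='8601' u_from='m' u_to='cm'
  860100
~$ chron.anchor d='2095-12-10'
  2095-12-10
~$ chron.weekday
  Saturday
~$ exchanger.translate v='4049' u_from='mm' u_to='yd'
  20245/4572
~$ exchanger.translate v='203' u_from='F' u_to='K'
  7363/20
~$ chron.closeout
  2095-12-31
~$ exchanger.translate v='-119' u_from='F' u_to='C'
  -755/9


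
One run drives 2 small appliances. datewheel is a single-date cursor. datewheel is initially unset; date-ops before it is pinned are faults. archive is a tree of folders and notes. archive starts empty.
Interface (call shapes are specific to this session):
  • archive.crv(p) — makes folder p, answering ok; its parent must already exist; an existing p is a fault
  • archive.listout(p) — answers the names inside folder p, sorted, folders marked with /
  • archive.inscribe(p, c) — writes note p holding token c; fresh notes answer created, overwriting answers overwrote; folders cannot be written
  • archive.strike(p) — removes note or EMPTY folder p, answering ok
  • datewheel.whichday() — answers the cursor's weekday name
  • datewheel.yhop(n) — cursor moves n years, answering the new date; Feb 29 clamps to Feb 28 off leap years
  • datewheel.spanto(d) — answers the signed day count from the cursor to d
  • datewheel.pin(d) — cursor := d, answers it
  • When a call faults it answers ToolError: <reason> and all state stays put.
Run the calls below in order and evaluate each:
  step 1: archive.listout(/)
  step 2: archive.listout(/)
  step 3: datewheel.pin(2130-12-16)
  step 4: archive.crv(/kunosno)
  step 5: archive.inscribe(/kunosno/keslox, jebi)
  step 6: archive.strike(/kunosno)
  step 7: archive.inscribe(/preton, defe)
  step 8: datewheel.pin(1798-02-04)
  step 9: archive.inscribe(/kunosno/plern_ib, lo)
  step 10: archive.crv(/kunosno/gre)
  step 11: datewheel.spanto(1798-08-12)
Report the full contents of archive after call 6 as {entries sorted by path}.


Step: archive.listout[/]
Result: []
Step: archive.listout[/]
Result: []
Step: datewheel.pin[2130-12-16]
Result: 2130-12-16
Step: archive.crv[/kunosno]
Result: ok
Step: archive.inscribe[/kunosno/keslox; jebi]
Result: created
Step: archive.strike[/kunosno]
Result: ToolError: not empty
Step: archive.inscribe[/preton; defe]
Result: created
Step: datewheel.pin[1798-02-04]
Result: 1798-02-04
Step: archive.inscribe[/kunosno/plern_ib; lo]
Result: created
Step: archive.crv[/kunosno/gre]
Result: ok
Step: datewheel.spanto[1798-08-12]
Result: 189

Answer: {kunosno/, kunosno/keslox=jebi}


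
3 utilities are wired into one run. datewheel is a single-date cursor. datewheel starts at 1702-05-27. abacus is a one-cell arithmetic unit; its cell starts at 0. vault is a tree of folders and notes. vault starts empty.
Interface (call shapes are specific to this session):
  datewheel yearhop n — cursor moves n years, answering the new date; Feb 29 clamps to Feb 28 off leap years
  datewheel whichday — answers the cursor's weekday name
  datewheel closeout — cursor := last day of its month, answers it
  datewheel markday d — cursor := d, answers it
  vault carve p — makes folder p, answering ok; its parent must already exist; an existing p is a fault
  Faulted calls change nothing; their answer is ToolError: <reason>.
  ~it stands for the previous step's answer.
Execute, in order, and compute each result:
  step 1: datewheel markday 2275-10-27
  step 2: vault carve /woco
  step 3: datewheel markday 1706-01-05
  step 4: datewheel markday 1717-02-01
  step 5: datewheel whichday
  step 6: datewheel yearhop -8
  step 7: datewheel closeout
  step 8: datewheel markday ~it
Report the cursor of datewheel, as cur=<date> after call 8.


Answer: cur=1709-02-28

Derivation:
~$ datewheel markday 2275-10-27
[out] 2275-10-27
~$ vault carve /woco
[out] ok
~$ datewheel markday 1706-01-05
[out] 1706-01-05
~$ datewheel markday 1717-02-01
[out] 1717-02-01
~$ datewheel whichday
[out] Monday
~$ datewheel yearhop -8
[out] 1709-02-01
~$ datewheel closeout
[out] 1709-02-28
~$ datewheel markday ~it
[out] 1709-02-28


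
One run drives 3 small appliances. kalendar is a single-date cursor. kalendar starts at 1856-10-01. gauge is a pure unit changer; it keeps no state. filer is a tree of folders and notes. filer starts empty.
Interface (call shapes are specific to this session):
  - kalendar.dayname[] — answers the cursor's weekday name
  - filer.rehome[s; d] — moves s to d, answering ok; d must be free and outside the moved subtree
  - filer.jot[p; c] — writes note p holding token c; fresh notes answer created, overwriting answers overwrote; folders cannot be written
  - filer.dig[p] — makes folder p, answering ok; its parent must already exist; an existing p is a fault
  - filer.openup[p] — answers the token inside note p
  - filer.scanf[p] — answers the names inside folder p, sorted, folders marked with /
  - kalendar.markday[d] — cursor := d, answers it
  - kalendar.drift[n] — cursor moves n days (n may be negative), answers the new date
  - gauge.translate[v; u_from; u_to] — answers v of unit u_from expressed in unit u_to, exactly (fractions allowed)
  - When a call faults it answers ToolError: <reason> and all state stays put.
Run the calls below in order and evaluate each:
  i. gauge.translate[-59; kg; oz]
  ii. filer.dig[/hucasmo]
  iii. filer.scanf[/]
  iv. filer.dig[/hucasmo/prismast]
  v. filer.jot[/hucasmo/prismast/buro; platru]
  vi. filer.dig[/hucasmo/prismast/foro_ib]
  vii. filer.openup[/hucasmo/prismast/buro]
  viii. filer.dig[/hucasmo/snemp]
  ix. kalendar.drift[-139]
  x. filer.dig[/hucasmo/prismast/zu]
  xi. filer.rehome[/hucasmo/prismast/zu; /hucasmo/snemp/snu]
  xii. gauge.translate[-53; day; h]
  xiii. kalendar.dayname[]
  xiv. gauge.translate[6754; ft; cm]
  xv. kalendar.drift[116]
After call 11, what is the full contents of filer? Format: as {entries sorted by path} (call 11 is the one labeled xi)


==> gauge.translate(-59, kg, oz)
<== -94400000000/45359237
==> filer.dig(/hucasmo)
<== ok
==> filer.scanf(/)
<== [hucasmo/]
==> filer.dig(/hucasmo/prismast)
<== ok
==> filer.jot(/hucasmo/prismast/buro, platru)
<== created
==> filer.dig(/hucasmo/prismast/foro_ib)
<== ok
==> filer.openup(/hucasmo/prismast/buro)
<== platru
==> filer.dig(/hucasmo/snemp)
<== ok
==> kalendar.drift(-139)
<== 1856-05-15
==> filer.dig(/hucasmo/prismast/zu)
<== ok
==> filer.rehome(/hucasmo/prismast/zu, /hucasmo/snemp/snu)
<== ok
==> gauge.translate(-53, day, h)
<== -1272
==> kalendar.dayname()
<== Thursday
==> gauge.translate(6754, ft, cm)
<== 5146548/25
==> kalendar.drift(116)
<== 1856-09-08

Answer: {hucasmo/, hucasmo/prismast/, hucasmo/prismast/buro=platru, hucasmo/prismast/foro_ib/, hucasmo/snemp/, hucasmo/snemp/snu/}


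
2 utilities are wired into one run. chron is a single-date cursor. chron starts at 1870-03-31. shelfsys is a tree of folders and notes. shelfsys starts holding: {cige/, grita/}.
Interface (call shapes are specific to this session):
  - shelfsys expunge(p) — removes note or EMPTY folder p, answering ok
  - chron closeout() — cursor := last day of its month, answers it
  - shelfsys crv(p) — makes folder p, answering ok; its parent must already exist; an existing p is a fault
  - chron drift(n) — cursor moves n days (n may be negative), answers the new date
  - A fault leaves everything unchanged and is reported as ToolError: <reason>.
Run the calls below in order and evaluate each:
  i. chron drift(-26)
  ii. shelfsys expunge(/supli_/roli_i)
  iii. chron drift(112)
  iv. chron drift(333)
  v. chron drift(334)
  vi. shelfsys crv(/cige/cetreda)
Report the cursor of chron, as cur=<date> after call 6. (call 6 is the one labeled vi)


Answer: cur=1872-04-22

Derivation:
[in] chron drift n: -26
= 1870-03-05
[in] shelfsys expunge p: /supli_/roli_i
= ToolError: not found
[in] chron drift n: 112
= 1870-06-25
[in] chron drift n: 333
= 1871-05-24
[in] chron drift n: 334
= 1872-04-22
[in] shelfsys crv p: /cige/cetreda
= ok


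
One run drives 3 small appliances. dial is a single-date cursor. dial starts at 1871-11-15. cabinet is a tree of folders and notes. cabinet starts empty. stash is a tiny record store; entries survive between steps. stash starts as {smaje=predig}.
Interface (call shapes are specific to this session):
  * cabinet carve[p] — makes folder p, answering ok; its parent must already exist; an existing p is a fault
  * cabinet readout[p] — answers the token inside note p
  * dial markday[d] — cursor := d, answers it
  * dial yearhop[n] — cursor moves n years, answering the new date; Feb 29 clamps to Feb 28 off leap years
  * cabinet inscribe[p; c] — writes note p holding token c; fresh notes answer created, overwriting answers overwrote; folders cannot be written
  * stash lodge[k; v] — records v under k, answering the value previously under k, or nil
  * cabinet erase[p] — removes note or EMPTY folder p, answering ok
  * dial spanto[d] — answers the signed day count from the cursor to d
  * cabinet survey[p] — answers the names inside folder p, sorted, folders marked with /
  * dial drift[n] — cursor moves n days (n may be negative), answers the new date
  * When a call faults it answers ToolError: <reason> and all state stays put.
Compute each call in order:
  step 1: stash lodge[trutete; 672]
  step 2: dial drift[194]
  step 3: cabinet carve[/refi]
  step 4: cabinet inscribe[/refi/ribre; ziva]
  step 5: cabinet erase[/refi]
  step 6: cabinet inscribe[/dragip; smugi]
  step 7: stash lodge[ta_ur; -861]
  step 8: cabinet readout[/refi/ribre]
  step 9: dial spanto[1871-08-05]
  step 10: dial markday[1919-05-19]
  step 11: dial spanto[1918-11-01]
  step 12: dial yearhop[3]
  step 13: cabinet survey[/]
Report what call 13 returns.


Invoking stash lodge(trutete, 672), and observe nil.
Then dial drift(194), which returns 1872-05-27.
I use cabinet carve(/refi), → ok.
Invoking cabinet inscribe(/refi/ribre, ziva): created.
Invoking cabinet erase(/refi), — result: ToolError: not empty.
I run cabinet inscribe(/dragip, smugi), and see created.
Calling stash lodge(ta_ur, -861), and get nil.
Next I call cabinet readout(/refi/ribre), which returns ziva.
I call dial spanto(1871-08-05): -296.
I call dial markday(1919-05-19), yielding 1919-05-19.
Then dial spanto(1918-11-01), and get -199.
Now I run dial yearhop(3), and observe 1922-05-19.
Next I call cabinet survey(/), and see [dragip, refi/].

Answer: [dragip, refi/]


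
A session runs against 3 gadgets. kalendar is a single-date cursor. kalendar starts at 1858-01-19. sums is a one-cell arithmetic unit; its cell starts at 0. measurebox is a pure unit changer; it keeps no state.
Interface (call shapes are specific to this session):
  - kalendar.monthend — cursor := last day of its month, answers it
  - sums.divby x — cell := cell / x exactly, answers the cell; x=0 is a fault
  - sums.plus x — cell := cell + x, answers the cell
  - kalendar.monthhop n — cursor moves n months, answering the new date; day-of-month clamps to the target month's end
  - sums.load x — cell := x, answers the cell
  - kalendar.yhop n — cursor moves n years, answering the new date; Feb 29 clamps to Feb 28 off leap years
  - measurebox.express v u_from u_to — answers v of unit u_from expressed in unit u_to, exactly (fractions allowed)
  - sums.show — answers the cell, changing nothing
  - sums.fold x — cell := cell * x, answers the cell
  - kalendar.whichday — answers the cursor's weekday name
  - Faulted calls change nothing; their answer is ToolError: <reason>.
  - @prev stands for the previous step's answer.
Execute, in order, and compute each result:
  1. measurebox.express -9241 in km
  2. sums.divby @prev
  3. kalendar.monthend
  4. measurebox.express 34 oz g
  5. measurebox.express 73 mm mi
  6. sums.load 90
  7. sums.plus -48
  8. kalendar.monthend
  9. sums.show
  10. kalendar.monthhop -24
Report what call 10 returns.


Answer: 1856-01-31

Derivation:
// measurebox.express(v='-9241', u_from='in', u_to='km') == -1173607/5000000
// sums.divby(x='@prev') == 0
// kalendar.monthend() == 1858-01-31
// measurebox.express(v='34', u_from='oz', u_to='g') == 771107029/800000
// measurebox.express(v='73', u_from='mm', u_to='mi') == 73/1609344
// sums.load(x='90') == 90
// sums.plus(x='-48') == 42
// kalendar.monthend() == 1858-01-31
// sums.show() == 42
// kalendar.monthhop(n='-24') == 1856-01-31


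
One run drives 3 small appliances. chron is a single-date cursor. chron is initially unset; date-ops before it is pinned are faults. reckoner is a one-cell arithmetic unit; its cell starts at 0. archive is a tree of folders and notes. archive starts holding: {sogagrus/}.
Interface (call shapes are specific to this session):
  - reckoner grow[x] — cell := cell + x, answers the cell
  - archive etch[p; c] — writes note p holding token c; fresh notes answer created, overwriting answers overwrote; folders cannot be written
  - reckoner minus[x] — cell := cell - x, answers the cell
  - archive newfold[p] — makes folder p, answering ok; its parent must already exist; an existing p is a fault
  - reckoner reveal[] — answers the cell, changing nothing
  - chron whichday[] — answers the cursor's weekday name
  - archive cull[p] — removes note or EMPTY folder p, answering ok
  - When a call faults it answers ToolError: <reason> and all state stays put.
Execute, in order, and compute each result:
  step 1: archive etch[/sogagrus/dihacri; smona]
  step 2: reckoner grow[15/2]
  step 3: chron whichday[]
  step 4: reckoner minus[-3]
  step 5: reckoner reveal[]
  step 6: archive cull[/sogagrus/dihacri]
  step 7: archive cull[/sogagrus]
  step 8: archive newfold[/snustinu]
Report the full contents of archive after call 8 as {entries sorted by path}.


Do: archive etch[/sogagrus/dihacri; smona]
See: created
Do: reckoner grow[15/2]
See: 15/2
Do: chron whichday[]
See: ToolError: no date set
Do: reckoner minus[-3]
See: 21/2
Do: reckoner reveal[]
See: 21/2
Do: archive cull[/sogagrus/dihacri]
See: ok
Do: archive cull[/sogagrus]
See: ok
Do: archive newfold[/snustinu]
See: ok

Answer: {snustinu/}


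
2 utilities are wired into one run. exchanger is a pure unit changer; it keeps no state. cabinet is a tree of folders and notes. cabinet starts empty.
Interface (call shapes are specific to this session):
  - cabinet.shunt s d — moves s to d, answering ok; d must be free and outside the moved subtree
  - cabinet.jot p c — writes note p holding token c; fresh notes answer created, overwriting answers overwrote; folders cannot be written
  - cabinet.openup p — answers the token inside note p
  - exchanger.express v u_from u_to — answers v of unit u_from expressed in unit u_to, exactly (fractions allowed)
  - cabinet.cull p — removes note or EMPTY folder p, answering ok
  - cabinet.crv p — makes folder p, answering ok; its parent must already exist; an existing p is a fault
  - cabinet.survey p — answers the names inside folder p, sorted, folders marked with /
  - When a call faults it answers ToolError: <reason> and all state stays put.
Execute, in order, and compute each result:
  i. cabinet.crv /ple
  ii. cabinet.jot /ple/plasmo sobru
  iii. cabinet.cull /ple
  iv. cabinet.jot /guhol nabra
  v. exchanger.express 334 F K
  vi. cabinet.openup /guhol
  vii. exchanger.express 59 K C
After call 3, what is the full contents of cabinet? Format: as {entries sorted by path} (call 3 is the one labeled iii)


Answer: {ple/, ple/plasmo=sobru}

Derivation:
CALL crv[p=/ple]
RET  ok
CALL jot[p=/ple/plasmo; c=sobru]
RET  created
CALL cull[p=/ple]
RET  ToolError: not empty
CALL jot[p=/guhol; c=nabra]
RET  created
CALL express[v=334; u_from=F; u_to=K]
RET  79367/180
CALL openup[p=/guhol]
RET  nabra
CALL express[v=59; u_from=K; u_to=C]
RET  -4283/20


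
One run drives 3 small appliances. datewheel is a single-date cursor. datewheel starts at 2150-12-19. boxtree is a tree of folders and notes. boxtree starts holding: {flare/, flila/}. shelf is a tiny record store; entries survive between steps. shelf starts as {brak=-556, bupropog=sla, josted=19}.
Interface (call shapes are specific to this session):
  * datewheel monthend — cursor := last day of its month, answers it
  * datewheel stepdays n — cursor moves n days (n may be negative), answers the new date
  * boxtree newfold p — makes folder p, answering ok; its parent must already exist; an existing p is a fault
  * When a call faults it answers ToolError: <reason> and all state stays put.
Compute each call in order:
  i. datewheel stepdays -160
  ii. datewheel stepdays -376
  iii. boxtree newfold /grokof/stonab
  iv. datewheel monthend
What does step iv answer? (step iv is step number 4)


% datewheel stepdays(n=-160) => 2150-07-12
% datewheel stepdays(n=-376) => 2149-07-01
% boxtree newfold(p=/grokof/stonab) => ToolError: no parent
% datewheel monthend() => 2149-07-31

Answer: 2149-07-31


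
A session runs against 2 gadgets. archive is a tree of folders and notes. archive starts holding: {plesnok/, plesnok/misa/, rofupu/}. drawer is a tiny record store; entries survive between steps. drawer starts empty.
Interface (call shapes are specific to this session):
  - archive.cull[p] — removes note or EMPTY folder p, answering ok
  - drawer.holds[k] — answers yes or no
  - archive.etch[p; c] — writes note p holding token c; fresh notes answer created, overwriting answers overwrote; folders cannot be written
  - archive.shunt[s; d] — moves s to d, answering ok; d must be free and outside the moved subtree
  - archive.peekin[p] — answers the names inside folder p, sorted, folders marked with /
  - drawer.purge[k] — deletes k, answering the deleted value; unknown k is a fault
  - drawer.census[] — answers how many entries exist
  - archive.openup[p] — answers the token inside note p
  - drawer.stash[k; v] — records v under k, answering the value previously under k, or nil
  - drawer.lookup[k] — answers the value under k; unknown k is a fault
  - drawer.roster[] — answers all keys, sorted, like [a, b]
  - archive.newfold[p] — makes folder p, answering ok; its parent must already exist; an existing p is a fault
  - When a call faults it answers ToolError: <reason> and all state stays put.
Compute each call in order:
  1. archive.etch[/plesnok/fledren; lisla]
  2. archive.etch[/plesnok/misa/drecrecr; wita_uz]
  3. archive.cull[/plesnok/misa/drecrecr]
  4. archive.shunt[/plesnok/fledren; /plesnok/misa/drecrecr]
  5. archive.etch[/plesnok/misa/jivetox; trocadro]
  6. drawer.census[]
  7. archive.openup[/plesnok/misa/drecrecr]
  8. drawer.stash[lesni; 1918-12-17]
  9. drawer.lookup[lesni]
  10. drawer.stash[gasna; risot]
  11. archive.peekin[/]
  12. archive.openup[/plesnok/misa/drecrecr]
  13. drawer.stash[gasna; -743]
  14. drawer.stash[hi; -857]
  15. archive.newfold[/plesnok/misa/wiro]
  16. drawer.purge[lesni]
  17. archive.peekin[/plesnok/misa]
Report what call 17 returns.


Answer: [drecrecr, jivetox, wiro/]

Derivation:
I use archive.etch(p=/plesnok/fledren, c=lisla), yielding created.
I call archive.etch(p=/plesnok/misa/drecrecr, c=wita_uz), yielding created.
I use archive.cull(p=/plesnok/misa/drecrecr), — result: ok.
I run archive.shunt(s=/plesnok/fledren, d=/plesnok/misa/drecrecr), → ok.
Using archive.etch(p=/plesnok/misa/jivetox, c=trocadro), and observe created.
Now I run drawer.census(), and observe 0.
I use archive.openup(p=/plesnok/misa/drecrecr), which returns lisla.
I try drawer.stash(k=lesni, v=1918-12-17), and observe nil.
I try drawer.lookup(k=lesni): 1918-12-17.
I run drawer.stash(k=gasna, v=risot), and observe nil.
Calling archive.peekin(p=/), yielding [plesnok/, rofupu/].
Using archive.openup(p=/plesnok/misa/drecrecr), and see lisla.
Invoking drawer.stash(k=gasna, v=-743), yielding risot.
Calling drawer.stash(k=hi, v=-857): nil.
Using archive.newfold(p=/plesnok/misa/wiro), — result: ok.
Then drawer.purge(k=lesni), and observe 1918-12-17.
I use archive.peekin(p=/plesnok/misa), — result: [drecrecr, jivetox, wiro/].


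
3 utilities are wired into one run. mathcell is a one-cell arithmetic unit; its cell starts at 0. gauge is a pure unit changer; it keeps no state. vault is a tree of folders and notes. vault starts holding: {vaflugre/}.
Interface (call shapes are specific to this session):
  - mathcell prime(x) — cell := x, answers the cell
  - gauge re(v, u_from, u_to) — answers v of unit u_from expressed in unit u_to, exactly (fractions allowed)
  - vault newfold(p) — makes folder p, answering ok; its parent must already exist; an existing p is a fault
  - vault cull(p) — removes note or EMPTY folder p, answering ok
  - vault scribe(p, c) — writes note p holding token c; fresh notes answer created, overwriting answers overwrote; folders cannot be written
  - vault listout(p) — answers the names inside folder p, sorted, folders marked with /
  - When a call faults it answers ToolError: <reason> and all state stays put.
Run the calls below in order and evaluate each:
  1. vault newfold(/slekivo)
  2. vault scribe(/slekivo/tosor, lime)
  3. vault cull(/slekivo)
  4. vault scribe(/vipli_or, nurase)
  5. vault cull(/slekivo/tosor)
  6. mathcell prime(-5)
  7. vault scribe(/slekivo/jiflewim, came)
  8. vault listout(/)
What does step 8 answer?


Now I run vault newfold with p='/slekivo', and observe ok.
I use vault scribe with p='/slekivo/tosor', c='lime', and observe created.
Invoking vault cull with p='/slekivo', yielding ToolError: not empty.
I run vault scribe with p='/vipli_or', c='nurase': created.
Next I call vault cull with p='/slekivo/tosor', and get ok.
I try mathcell prime with x='-5', and get -5.
Calling vault scribe with p='/slekivo/jiflewim', c='came', and see created.
I invoke vault listout with p='/', which returns [slekivo/, vaflugre/, vipli_or].

Answer: [slekivo/, vaflugre/, vipli_or]


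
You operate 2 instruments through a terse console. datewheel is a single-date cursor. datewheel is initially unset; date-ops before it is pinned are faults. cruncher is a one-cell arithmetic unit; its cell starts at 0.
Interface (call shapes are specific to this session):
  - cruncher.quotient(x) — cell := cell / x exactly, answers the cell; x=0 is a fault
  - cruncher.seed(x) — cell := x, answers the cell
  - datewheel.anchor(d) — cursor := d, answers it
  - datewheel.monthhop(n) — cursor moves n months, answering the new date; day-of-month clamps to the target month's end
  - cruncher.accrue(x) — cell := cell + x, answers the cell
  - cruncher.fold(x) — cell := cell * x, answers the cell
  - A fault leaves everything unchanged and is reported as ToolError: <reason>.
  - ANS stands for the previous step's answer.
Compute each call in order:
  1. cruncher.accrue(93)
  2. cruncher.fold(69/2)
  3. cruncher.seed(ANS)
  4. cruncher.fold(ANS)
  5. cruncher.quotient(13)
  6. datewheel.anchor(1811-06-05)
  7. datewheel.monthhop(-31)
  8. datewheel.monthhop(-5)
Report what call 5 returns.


Answer: 41177889/52

Derivation:
==> accrue(x: 93)
<== 93
==> fold(x: 69/2)
<== 6417/2
==> seed(x: ANS)
<== 6417/2
==> fold(x: ANS)
<== 41177889/4
==> quotient(x: 13)
<== 41177889/52
==> anchor(d: 1811-06-05)
<== 1811-06-05
==> monthhop(n: -31)
<== 1808-11-05
==> monthhop(n: -5)
<== 1808-06-05


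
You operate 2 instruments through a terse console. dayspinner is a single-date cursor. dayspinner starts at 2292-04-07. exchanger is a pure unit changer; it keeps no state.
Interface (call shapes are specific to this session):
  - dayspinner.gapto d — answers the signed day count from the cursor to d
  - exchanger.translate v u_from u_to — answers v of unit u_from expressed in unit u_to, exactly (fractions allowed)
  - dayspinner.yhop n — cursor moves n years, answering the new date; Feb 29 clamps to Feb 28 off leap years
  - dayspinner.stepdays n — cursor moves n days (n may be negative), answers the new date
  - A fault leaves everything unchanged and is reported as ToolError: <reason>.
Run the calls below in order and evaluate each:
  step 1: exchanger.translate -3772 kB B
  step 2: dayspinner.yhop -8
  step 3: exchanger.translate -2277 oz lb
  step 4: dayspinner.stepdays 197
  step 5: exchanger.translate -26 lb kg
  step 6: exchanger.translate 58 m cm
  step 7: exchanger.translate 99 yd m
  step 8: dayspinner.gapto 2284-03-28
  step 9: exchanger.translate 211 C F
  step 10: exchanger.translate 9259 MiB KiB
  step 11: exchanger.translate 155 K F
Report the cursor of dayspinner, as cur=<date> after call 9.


Answer: cur=2284-10-21

Derivation:
CALL translate[v→-3772; u_from→kB; u_to→B]
RET  -3772000
CALL yhop[n→-8]
RET  2284-04-07
CALL translate[v→-2277; u_from→oz; u_to→lb]
RET  -2277/16
CALL stepdays[n→197]
RET  2284-10-21
CALL translate[v→-26; u_from→lb; u_to→kg]
RET  -589670081/50000000
CALL translate[v→58; u_from→m; u_to→cm]
RET  5800
CALL translate[v→99; u_from→yd; u_to→m]
RET  113157/1250
CALL gapto[d→2284-03-28]
RET  -207
CALL translate[v→211; u_from→C; u_to→F]
RET  2059/5
CALL translate[v→9259; u_from→MiB; u_to→KiB]
RET  9481216
CALL translate[v→155; u_from→K; u_to→F]
RET  -18067/100


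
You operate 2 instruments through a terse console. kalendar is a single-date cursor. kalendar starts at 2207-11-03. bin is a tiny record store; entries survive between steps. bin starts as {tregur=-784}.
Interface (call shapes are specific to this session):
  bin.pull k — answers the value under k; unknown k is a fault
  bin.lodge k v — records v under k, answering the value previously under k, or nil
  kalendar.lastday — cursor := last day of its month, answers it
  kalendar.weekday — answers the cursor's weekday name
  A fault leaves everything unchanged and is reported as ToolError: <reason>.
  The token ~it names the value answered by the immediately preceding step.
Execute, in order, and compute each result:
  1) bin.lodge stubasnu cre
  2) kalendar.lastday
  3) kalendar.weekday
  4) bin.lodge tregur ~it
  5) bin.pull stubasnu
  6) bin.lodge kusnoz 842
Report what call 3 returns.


I invoke bin.lodge using stubasnu, cre, giving nil.
I use kalendar.lastday, which returns 2207-11-30.
I invoke kalendar.weekday, which returns Monday.
Next I call bin.lodge using tregur, ~it: -784.
Invoking bin.pull using stubasnu, which returns cre.
I run bin.lodge using kusnoz, 842, → nil.

Answer: Monday


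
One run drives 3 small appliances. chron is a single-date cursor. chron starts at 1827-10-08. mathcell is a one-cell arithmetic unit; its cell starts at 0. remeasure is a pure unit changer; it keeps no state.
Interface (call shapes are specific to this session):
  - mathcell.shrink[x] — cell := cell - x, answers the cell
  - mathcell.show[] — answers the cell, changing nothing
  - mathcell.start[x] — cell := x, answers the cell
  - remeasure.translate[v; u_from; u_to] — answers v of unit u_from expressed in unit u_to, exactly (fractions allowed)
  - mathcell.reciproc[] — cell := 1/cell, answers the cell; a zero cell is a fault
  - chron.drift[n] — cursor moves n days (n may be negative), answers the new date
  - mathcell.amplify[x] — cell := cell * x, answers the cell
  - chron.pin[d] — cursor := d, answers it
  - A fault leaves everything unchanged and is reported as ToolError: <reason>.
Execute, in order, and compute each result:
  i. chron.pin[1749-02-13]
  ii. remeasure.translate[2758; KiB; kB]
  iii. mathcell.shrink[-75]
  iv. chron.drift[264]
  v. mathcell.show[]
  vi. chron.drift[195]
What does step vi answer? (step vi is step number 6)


Answer: 1750-05-18

Derivation:
I invoke chron.pin using d→1749-02-13: 1749-02-13.
Calling remeasure.translate using v→2758, u_from→KiB, u_to→kB, → 353024/125.
I run mathcell.shrink using x→-75, yielding 75.
I use chron.drift using n→264, — result: 1749-11-04.
I invoke mathcell.show, and see 75.
Invoking chron.drift using n→195, and get 1750-05-18.


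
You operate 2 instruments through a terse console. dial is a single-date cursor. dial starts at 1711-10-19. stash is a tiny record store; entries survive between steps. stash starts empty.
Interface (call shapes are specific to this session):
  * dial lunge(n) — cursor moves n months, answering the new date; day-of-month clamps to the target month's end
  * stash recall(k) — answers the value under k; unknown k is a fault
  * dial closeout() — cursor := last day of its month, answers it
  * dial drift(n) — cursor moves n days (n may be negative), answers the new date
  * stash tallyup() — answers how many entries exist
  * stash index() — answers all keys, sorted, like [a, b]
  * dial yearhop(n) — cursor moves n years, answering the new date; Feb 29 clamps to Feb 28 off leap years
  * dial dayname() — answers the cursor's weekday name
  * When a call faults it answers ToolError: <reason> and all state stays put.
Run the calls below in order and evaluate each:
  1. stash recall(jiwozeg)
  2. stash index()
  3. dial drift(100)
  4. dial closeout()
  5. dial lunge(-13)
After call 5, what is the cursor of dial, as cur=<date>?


>>> stash recall jiwozeg
:: ToolError: no such key jiwozeg
>>> stash index
:: []
>>> dial drift 100
:: 1712-01-27
>>> dial closeout
:: 1712-01-31
>>> dial lunge -13
:: 1710-12-31

Answer: cur=1710-12-31


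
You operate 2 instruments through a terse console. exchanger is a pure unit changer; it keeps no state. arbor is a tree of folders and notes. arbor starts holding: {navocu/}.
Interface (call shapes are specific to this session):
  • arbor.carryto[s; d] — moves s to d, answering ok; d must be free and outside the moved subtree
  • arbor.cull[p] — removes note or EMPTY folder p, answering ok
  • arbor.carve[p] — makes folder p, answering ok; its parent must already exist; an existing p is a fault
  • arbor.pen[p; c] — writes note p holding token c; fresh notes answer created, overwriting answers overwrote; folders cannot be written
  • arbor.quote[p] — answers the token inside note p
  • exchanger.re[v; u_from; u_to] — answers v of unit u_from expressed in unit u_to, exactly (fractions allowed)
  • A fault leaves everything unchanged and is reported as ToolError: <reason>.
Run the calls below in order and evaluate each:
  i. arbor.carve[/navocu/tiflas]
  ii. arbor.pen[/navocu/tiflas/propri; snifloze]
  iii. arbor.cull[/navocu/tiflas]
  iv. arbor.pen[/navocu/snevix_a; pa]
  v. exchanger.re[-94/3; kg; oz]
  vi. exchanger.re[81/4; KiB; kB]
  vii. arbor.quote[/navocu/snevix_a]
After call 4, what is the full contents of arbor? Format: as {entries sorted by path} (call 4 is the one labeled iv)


! 1. arbor.carve(p: /navocu/tiflas) == ok
! 2. arbor.pen(p: /navocu/tiflas/propri, c: snifloze) == created
! 3. arbor.cull(p: /navocu/tiflas) == ToolError: not empty
! 4. arbor.pen(p: /navocu/snevix_a, c: pa) == created
! 5. exchanger.re(v: -94/3, u_from: kg, u_to: oz) == -150400000000/136077711
! 6. exchanger.re(v: 81/4, u_from: KiB, u_to: kB) == 2592/125
! 7. arbor.quote(p: /navocu/snevix_a) == pa

Answer: {navocu/, navocu/snevix_a=pa, navocu/tiflas/, navocu/tiflas/propri=snifloze}
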